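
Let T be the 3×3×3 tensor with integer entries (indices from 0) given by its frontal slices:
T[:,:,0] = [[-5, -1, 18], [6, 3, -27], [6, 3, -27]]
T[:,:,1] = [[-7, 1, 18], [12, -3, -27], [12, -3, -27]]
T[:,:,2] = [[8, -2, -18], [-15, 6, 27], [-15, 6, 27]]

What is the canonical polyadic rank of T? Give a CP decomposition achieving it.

Lower bound: the mode-3 unfolding of T (rows indexed by k, columns by (i,j) = (0,0), (0,1), (0,2), (1,0), (1,1), (1,2), (2,0), (2,1), (2,2)) is [[-5, -1, 18, 6, 3, -27, 6, 3, -27], [-7, 1, 18, 12, -3, -27, 12, -3, -27], [8, -2, -18, -15, 6, 27, -15, 6, 27]].
There the 2×2 minor on rows k ∈ {0, 1}, columns (i,j) ∈ {(0,0), (0,1)} is det [[-5, -1], [-7, 1]] = -12 ≠ 0, so this unfolding has rank ≥ 2; CP rank is at least every unfolding rank, so rank(T) ≥ 2. (This is only a lower bound: in general the CP rank may exceed every unfolding rank, so we still need to exhibit 2 rank-1 terms summing to T.)
Upper bound — finding two terms. Write S_k = T[:,:,k] for the frontal slices: S₀ = [[-5, -1, 18], [6, 3, -27], [6, 3, -27]], S₁ = [[-7, 1, 18], [12, -3, -27], [12, -3, -27]], S₂ = [[8, -2, -18], [-15, 6, 27], [-15, 6, 27]].
If T = a₁ ⊗ b₁ ⊗ c₁ + a₂ ⊗ b₂ ⊗ c₂ then each S_k = c₁[k]·a₁b₁ᵀ + c₂[k]·a₂b₂ᵀ. S₀ and S₁ are linearly independent, so a₁b₁ᵀ and a₂b₂ᵀ must span the same plane of matrices: they are the rank-1 matrices of the form x·S₀ + y·S₁.
The 2×2 minor of x·S₀ + y·S₁ on rows {0,1}, columns {0,1} is −9·x² + 9·y² = (-9)·(x − y)(x + y), vanishing at (x:y) = (1:1) and (1:-1).
M₁ = S₀ + S₁ = [[-12, 0, 36], [18, 0, -54], [18, 0, -54]] = (-6)·(2, -3, -3)(1, 0, -3)ᵀ and M₂ = S₀ − S₁ = [[2, -2, 0], [-6, 6, 0], [-6, 6, 0]] = 2·(1, -3, -3)(1, -1, 0)ᵀ, so take a₁ = (2, -3, -3), b₁ = (1, 0, -3), a₂ = (1, -3, -3), b₂ = (1, -1, 0).
Each slice is an integer combination of E₁ = a₁b₁ᵀ and E₂ = a₂b₂ᵀ: S₀ = −3·E₁ + E₂, S₁ = −3·E₁ − E₂, S₂ = 3·E₁ + 2·E₂; reading off coefficients, c₁ = (-3, -3, 3) and c₂ = (1, -1, 2).
Hence T = (2, -3, -3) ⊗ (1, 0, -3) ⊗ (-3, -3, 3) + (1, -3, -3) ⊗ (1, -1, 0) ⊗ (1, -1, 2), so rank(T) ≤ 2.
These bounds meet, so rank(T) = 2.

rank(T) = 2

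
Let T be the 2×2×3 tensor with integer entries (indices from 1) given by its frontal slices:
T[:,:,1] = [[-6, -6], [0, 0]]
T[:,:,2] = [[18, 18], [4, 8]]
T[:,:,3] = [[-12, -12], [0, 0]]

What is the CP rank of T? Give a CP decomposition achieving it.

rank(T) = 2

Lower bound: the mode-1 unfolding of T (rows indexed by i, columns by (j,k) = (1,1), (1,2), (1,3), (2,1), (2,2), (2,3)) is [[-6, 18, -12, -6, 18, -12], [0, 4, 0, 0, 8, 0]].
There the 2×2 minor on rows i ∈ {1, 2}, columns (j,k) ∈ {(1,1), (1,2)} is det [[-6, 18], [0, 4]] = -24 ≠ 0, so this unfolding has rank ≥ 2; CP rank is at least every unfolding rank, so rank(T) ≥ 2. (Unfolding ranks only ever bound the CP rank from below — rank(T) can be strictly larger than all of them — so the matching upper bound has to come from an explicit 2-term decomposition.)
Upper bound — finding two terms. Write S_k = T[:,:,k] for the frontal slices: S₁ = [[-6, -6], [0, 0]], S₂ = [[18, 18], [4, 8]], S₃ = [[-12, -12], [0, 0]].
If T = a₁ ⊗ b₁ ⊗ c₁ + a₂ ⊗ b₂ ⊗ c₂ then each S_k = c₁[k]·a₁b₁ᵀ + c₂[k]·a₂b₂ᵀ. S₁ and S₂ are linearly independent, so a₁b₁ᵀ and a₂b₂ᵀ must span the same plane of matrices: they are the rank-1 matrices of the form x·S₁ + y·S₂.
det(x·S₁ + y·S₂) is −24·xy + 72·y² = (-24)·(x − 3·y)(y), vanishing at (x:y) = (3:1) and (1:0).
M₁ = 3·S₁ + S₂ = [[0, 0], [4, 8]] = 4·[0, 1][1, 2]ᵀ and M₂ = S₁ = [[-6, -6], [0, 0]] = (-6)·[1, 0][1, 1]ᵀ, so take a₁ = [0, 1], b₁ = [1, 2], a₂ = [1, 0], b₂ = [1, 1].
Each slice is an integer combination of E₁ = a₁b₁ᵀ and E₂ = a₂b₂ᵀ: S₁ = −6·E₂, S₂ = 4·E₁ + 18·E₂, S₃ = −12·E₂; reading off coefficients, c₁ = [0, 4, 0] and c₂ = [-6, 18, -12].
Hence T = [0, 1] ⊗ [1, 2] ⊗ [0, 4, 0] + [1, 0] ⊗ [1, 1] ⊗ [-6, 18, -12], so rank(T) ≤ 2.
These bounds meet, so rank(T) = 2.
Check entry T[2,2,3] = 0: (1)·(2)·(0) + (0)·(1)·(-12) = 0.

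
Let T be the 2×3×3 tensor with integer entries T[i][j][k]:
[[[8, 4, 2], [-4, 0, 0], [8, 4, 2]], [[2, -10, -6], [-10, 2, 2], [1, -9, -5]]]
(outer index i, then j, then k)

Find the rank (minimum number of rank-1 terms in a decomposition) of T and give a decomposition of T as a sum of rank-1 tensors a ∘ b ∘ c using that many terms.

rank(T) = 3

Lower bound: the mode-3 unfolding of T (rows indexed by k, columns by (i,j) = (0,0), (0,1), (0,2), (1,0), (1,1), (1,2)) is [[8, -4, 8, 2, -10, 1], [4, 0, 4, -10, 2, -9], [2, 0, 2, -6, 2, -5]].
There the 3×3 minor on rows k ∈ {0, 1, 2}, columns (i,j) ∈ {(0,0), (0,1), (1,0)} is det [[8, -4, 2], [4, 0, -10], [2, 0, -6]] = -16 ≠ 0, so this unfolding has rank ≥ 3; CP rank is at least every unfolding rank, so rank(T) ≥ 3. (This is only a lower bound: in general the CP rank may exceed every unfolding rank, so we still need to exhibit 3 rank-1 terms summing to T.)
Upper bound: T is a sum of 3 rank-1 terms, T = [0, 1] ∘ [2, -2, 1] ∘ [1, -1, -1] + [1, -2] ∘ [1, 0, 1] ∘ [4, 4, 2] + [1, 2] ∘ [1, -1, 1] ∘ [4, 0, 0] (written with every a and b primitive with positive leading entry and the scale carried by c; CP decompositions are not unique, and this one is verified by expanding entrywise), so rank(T) ≤ 3.
These bounds meet, so rank(T) = 3.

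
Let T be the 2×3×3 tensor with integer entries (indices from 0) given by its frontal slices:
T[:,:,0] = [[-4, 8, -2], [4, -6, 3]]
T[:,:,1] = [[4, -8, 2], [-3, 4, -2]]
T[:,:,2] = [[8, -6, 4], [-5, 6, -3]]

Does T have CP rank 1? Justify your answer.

No

The mode-3 unfolding of T (rows indexed by k, columns by (i,j) = (0,0), (0,1), (0,2), (1,0), (1,1), (1,2)) is [[-4, 8, -2, 4, -6, 3], [4, -8, 2, -3, 4, -2], [8, -6, 4, -5, 6, -3]].
There the 3×3 minor on rows k ∈ {0, 1, 2}, columns (i,j) ∈ {(0,0), (0,1), (1,0)} is det [[-4, 8, 4], [4, -8, -3], [8, -6, -5]] = 40 ≠ 0, so this unfolding has rank ≥ 3; CP rank is at least every unfolding rank, so rank(T) ≥ 3.
In particular rank(T) ≥ 3 > 1, so T is not rank-1.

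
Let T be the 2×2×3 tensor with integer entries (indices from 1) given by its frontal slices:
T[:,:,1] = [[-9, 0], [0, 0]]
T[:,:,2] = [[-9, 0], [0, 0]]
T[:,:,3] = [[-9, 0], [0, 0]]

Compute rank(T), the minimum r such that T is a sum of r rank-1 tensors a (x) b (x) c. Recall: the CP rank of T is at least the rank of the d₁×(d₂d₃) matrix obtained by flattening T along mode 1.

Lower bound: T ≠ 0 (e.g. T[1,1,1] = -9), so rank(T) ≥ 1.
Upper bound: if T = a (x) b (x) c then every fibre of T is a multiple of the corresponding factor, so read the factors off the fibres through the nonzero entry T[1,1,1] = -9.
The mode-1 fibre T[:,1,1] = [-9, 0] gives a = (1, 0) (primitive direction); the mode-2 fibre T[1,:,1] = [-9, 0] gives b = (1, 0); then c[k] = T[1,1,k] / (a[1]·b[1]) = [-9, -9, -9] / 1 = (-9, -9, -9).
Expanding (1, 0) (x) (1, 0) (x) (-9, -9, -9) reproduces all 12 entries of T, so T = (1, 0) (x) (1, 0) (x) (-9, -9, -9) and rank(T) ≤ 1.
These bounds meet, so rank(T) = 1.
Check entry T[1,2,2] = 0: (1)·(0)·(-9) = 0.

1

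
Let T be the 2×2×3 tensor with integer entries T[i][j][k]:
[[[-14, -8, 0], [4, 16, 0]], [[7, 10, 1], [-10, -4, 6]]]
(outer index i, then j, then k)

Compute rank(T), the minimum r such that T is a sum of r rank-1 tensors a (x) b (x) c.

3

Lower bound: in the mode-3 unfolding of T (rows indexed by k, columns by (i,j)) the 3×3 minor on rows k ∈ {0, 1, 2}, columns (i,j) ∈ {(0,0), (0,1), (1,0)} is det [[-14, 4, 7], [-8, 16, 10], [0, 0, 1]] = -192 ≠ 0, so that unfolding has rank ≥ 3 and hence rank(T) ≥ 3 (CP rank is at least every unfolding rank, though it can be larger).
Upper bound: T is a sum of 3 rank-1 terms, T = [1, -1] (x) [1, -2] (x) [-4, -4, 2] + [2, -1] (x) [1, 0] (x) [-4, -4, -2] + [2, 1] (x) [1, 2] (x) [-1, 2, 1] (one valid choice — decompositions are not unique — normalised so each a, b is primitive with positive first nonzero entry; check it by expanding all entries), so rank(T) ≤ 3.
These bounds meet, so rank(T) = 3.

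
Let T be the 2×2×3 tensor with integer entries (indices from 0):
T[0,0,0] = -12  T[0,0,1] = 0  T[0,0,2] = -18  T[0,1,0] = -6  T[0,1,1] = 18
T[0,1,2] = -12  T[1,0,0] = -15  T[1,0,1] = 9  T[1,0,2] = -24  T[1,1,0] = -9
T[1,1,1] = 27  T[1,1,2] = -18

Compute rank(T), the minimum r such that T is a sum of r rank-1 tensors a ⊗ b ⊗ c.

Lower bound: the mode-3 unfolding of T (rows indexed by k, columns by (i,j) = (0,0), (0,1), (1,0), (1,1)) is [[-12, -6, -15, -9], [0, 18, 9, 27], [-18, -12, -24, -18]].
There the 2×2 minor on rows k ∈ {0, 1}, columns (i,j) ∈ {(0,0), (0,1)} is det [[-12, -6], [0, 18]] = -216 ≠ 0, so this unfolding has rank ≥ 2; CP rank is at least every unfolding rank, so rank(T) ≥ 2. (Flattening ranks never certify an upper bound on CP rank; for that we must actually write T with 2 rank-1 terms.)
Upper bound — finding two terms. Write S_k = T[:,:,k] for the frontal slices: S₀ = [[-12, -6], [-15, -9]], S₁ = [[0, 18], [9, 27]], S₂ = [[-18, -12], [-24, -18]].
If T = a₁ ⊗ b₁ ⊗ c₁ + a₂ ⊗ b₂ ⊗ c₂ then each S_k = c₁[k]·a₁b₁ᵀ + c₂[k]·a₂b₂ᵀ. S₀ and S₁ are linearly independent, so a₁b₁ᵀ and a₂b₂ᵀ must span the same plane of matrices: they are the rank-1 matrices of the form x·S₀ + y·S₁.
det(x·S₀ + y·S₁) is 18·x² − 162·y² = 18·(x − 3·y)(x + 3·y), vanishing at (x:y) = (3:1) and (3:-1).
M₁ = 3·S₀ + S₁ = [[-36, 0], [-36, 0]] = (-36)·[1, 1][1, 0]ᵀ and M₂ = 3·S₀ − S₁ = [[-36, -36], [-54, -54]] = (-18)·[2, 3][1, 1]ᵀ, so take a₁ = [1, 1], b₁ = [1, 0], a₂ = [2, 3], b₂ = [1, 1].
Each slice is an integer combination of E₁ = a₁b₁ᵀ and E₂ = a₂b₂ᵀ: S₀ = −6·E₁ − 3·E₂, S₁ = −18·E₁ + 9·E₂, S₂ = −6·E₁ − 6·E₂; reading off coefficients, c₁ = [-6, -18, -6] and c₂ = [-3, 9, -6].
Hence T = [1, 1] ⊗ [1, 0] ⊗ [-6, -18, -6] + [2, 3] ⊗ [1, 1] ⊗ [-3, 9, -6], so rank(T) ≤ 2.
These bounds meet, so rank(T) = 2.

2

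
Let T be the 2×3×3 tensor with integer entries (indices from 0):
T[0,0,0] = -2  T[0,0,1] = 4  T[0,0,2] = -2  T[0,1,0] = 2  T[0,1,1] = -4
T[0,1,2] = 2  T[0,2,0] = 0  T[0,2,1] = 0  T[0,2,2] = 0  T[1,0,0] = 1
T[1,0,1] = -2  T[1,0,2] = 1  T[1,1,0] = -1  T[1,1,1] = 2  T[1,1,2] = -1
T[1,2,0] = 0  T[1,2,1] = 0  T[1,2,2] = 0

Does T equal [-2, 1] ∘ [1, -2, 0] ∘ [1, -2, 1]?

No

Reconstruct entry (0,1,0) from the claimed factors: Σₗ aₗ[0]bₗ[1]cₗ[0] = (-2)·(-2)·(1) = 4, but T[0,1,0] = 2. The claim is false.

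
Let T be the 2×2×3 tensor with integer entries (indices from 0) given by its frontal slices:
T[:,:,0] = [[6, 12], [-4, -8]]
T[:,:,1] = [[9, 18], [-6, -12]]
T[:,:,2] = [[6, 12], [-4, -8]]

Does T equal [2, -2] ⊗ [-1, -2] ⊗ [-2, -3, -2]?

No

Reconstruct entry (0,0,0) from the claimed factors: Σₗ aₗ[0]bₗ[0]cₗ[0] = (2)·(-1)·(-2) = 4, but T[0,0,0] = 6. The claim is false.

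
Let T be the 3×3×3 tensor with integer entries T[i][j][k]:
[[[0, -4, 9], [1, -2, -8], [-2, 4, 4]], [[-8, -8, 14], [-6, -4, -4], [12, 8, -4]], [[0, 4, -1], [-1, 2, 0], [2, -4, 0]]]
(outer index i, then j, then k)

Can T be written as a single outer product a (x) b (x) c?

No

The mode-3 unfolding of T (rows indexed by k, columns by (i,j) = (0,0), (0,1), (0,2), (1,0), (1,1), (1,2), (2,0), (2,1), (2,2)) is [[0, 1, -2, -8, -6, 12, 0, -1, 2], [-4, -2, 4, -8, -4, 8, 4, 2, -4], [9, -8, 4, 14, -4, -4, -1, 0, 0]].
There the 3×3 minor on rows k ∈ {0, 1, 2}, columns (i,j) ∈ {(0,0), (0,1), (0,2)} is det [[0, 1, -2], [-4, -2, 4], [9, -8, 4]] = -48 ≠ 0, so this unfolding has rank ≥ 3; CP rank is at least every unfolding rank, so rank(T) ≥ 3.
In particular rank(T) ≥ 3 > 1, so T is not rank-1.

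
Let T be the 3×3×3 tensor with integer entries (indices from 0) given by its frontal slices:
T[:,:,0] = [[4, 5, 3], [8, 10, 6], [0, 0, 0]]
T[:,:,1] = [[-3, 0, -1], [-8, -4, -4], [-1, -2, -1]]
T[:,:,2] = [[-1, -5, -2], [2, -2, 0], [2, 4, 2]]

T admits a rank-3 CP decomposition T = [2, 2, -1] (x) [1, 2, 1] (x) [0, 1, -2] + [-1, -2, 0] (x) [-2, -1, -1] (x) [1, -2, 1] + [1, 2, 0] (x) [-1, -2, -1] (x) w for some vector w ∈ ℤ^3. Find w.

w = [-2, 1, -1]

Subtract the known terms from T to get the rank-1 residual R = [1, 2, 0] (x) [-1, -2, -1] (x) w, so R[i,j,k] = a[i]·b[j]·w[k]. Pick indices with nonzero a[0]·b[0] = (1)·(-1) = -1. Only the fibre through (0,0,·) is needed: R[0,0,:] = T[0,0,:] − Σₗ aₗ[0]bₗ[0]cₗ = [4, -3, -1] − (2)·(1)·[0, 1, -2] − (-1)·(-2)·[1, -2, 1] = [2, -1, 1]. Then w[k] = R[0,0,k] / -1 for each k, giving w = [2, -1, 1] / -1 = [-2, 1, -1].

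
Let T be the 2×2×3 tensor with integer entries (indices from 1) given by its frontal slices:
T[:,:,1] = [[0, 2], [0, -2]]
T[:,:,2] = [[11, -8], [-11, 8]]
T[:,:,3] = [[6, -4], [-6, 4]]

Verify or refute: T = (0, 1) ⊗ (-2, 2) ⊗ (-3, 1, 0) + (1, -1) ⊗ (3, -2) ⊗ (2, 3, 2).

Reconstruct entry (1,1,1) from the claimed factors: Σₗ aₗ[1]bₗ[1]cₗ[1] = (0)·(-2)·(-3) + (1)·(3)·(2) = 6, but T[1,1,1] = 0. The claim is false.

No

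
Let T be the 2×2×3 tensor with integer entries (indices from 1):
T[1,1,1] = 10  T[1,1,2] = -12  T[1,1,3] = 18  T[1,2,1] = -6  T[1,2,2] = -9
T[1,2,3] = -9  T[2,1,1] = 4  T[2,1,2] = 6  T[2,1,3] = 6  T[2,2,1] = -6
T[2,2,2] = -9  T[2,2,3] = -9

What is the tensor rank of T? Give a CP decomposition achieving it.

Lower bound: in the mode-1 unfolding of T (rows indexed by i, columns by (j,k)) the 2×2 minor on rows i ∈ {1, 2}, columns (j,k) ∈ {(1,1), (1,2)} is det [[10, -12], [4, 6]] = 108 ≠ 0, so that unfolding has rank ≥ 2 and hence rank(T) ≥ 2 (CP rank is at least every unfolding rank, though it can be larger).
Upper bound: with S_k = T[:,:,k], the two rank-1 terms a₁b₁ᵀ, a₂b₂ᵀ are the rank-1 members of the pencil x·S₁ + y·S₂.
det(x·S₁ + y·S₂) is −36·x² + 54·xy + 162·y² = (-18)·(x − 3·y)(2·x + 3·y), vanishing at (x:y) = (3:1) and (3:-2).
M₁ = 3·S₁ + S₂ = [[18, -27], [18, -27]] = 9·[1, 1][2, -3]ᵀ and M₂ = 3·S₁ − 2·S₂ = [[54, 0], [0, 0]] = 54·[1, 0][1, 0]ᵀ, so take a₁ = [1, 1], b₁ = [2, -3], a₂ = [1, 0], b₂ = [1, 0].
Each slice is an integer combination of E₁ = a₁b₁ᵀ and E₂ = a₂b₂ᵀ: S₁ = 2·E₁ + 6·E₂, S₂ = 3·E₁ − 18·E₂, S₃ = 3·E₁ + 12·E₂; reading off coefficients, c₁ = [2, 3, 3] and c₂ = [6, -18, 12].
Hence T = [1, 1] (x) [2, -3] (x) [2, 3, 3] + [1, 0] (x) [1, 0] (x) [6, -18, 12], so rank(T) ≤ 2.
These bounds meet, so rank(T) = 2.

rank(T) = 2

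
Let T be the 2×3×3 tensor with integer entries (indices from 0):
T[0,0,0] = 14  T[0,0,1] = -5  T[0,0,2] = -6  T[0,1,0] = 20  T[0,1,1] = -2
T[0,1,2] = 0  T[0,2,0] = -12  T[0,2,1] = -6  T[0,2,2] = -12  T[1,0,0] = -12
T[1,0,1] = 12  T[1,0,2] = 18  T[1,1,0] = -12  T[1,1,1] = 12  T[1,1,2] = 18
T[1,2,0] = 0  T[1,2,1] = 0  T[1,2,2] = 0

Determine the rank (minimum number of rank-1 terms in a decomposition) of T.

2

Lower bound: the mode-1 unfolding of T (rows indexed by i, columns by (j,k) = (0,0), (0,1), (0,2), (1,0), (1,1), (1,2), (2,0), (2,1), (2,2)) is [[14, -5, -6, 20, -2, 0, -12, -6, -12], [-12, 12, 18, -12, 12, 18, 0, 0, 0]].
There the 2×2 minor on rows i ∈ {0, 1}, columns (j,k) ∈ {(0,0), (0,1)} is det [[14, -5], [-12, 12]] = 108 ≠ 0, so this unfolding has rank ≥ 2; CP rank is at least every unfolding rank, so rank(T) ≥ 2. (Flattening ranks never certify an upper bound on CP rank; for that we must actually write T with 2 rank-1 terms.)
Upper bound — finding two terms. Write S_k = T[:,:,k] for the frontal slices: S₀ = [[14, 20, -12], [-12, -12, 0]], S₁ = [[-5, -2, -6], [12, 12, 0]], S₂ = [[-6, 0, -12], [18, 18, 0]].
If T = a₁ ⊗ b₁ ⊗ c₁ + a₂ ⊗ b₂ ⊗ c₂ then each S_k = c₁[k]·a₁b₁ᵀ + c₂[k]·a₂b₂ᵀ. S₀ and S₁ are linearly independent, so a₁b₁ᵀ and a₂b₂ᵀ must span the same plane of matrices: they are the rank-1 matrices of the form x·S₀ + y·S₁.
The 2×2 minor of x·S₀ + y·S₁ on rows {0,1}, columns {0,1} is 72·x² − 36·xy − 36·y² = 36·(x − y)(2·x + y), vanishing at (x:y) = (1:1) and (1:-2).
M₁ = S₀ + S₁ = [[9, 18, -18], [0, 0, 0]] = 9·[1, 0][1, 2, -2]ᵀ and M₂ = S₀ − 2·S₁ = [[24, 24, 0], [-36, -36, 0]] = 12·[2, -3][1, 1, 0]ᵀ, so take a₁ = [1, 0], b₁ = [1, 2, -2], a₂ = [2, -3], b₂ = [1, 1, 0].
Each slice is an integer combination of E₁ = a₁b₁ᵀ and E₂ = a₂b₂ᵀ: S₀ = 6·E₁ + 4·E₂, S₁ = 3·E₁ − 4·E₂, S₂ = 6·E₁ − 6·E₂; reading off coefficients, c₁ = [6, 3, 6] and c₂ = [4, -4, -6].
Hence T = [1, 0] ⊗ [1, 2, -2] ⊗ [6, 3, 6] + [2, -3] ⊗ [1, 1, 0] ⊗ [4, -4, -6], so rank(T) ≤ 2.
These bounds meet, so rank(T) = 2.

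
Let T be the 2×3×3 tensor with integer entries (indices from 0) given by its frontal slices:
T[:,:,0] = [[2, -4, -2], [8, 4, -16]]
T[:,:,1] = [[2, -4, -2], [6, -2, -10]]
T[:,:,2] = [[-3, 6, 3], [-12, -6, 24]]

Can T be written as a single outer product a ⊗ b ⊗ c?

No

The mode-1 unfolding of T (rows indexed by i, columns by (j,k) = (0,0), (0,1), (0,2), (1,0), (1,1), (1,2), (2,0), (2,1), (2,2)) is [[2, 2, -3, -4, -4, 6, -2, -2, 3], [8, 6, -12, 4, -2, -6, -16, -10, 24]].
There the 2×2 minor on rows i ∈ {0, 1}, columns (j,k) ∈ {(0,0), (0,1)} is det [[2, 2], [8, 6]] = -4 ≠ 0, so this unfolding has rank ≥ 2; CP rank is at least every unfolding rank, so rank(T) ≥ 2.
In particular rank(T) ≥ 2 > 1, so T is not rank-1.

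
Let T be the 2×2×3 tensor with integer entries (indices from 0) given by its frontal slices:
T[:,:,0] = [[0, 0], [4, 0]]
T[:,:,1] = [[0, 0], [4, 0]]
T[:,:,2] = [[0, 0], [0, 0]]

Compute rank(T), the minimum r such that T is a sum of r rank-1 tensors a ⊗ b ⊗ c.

Lower bound: T ≠ 0 (e.g. T[1,0,0] = 4), so rank(T) ≥ 1.
Upper bound: if T = a ⊗ b ⊗ c then every fibre of T is a multiple of the corresponding factor, so read the factors off the fibres through the nonzero entry T[1,0,0] = 4.
The mode-1 fibre T[:,0,0] = [0, 4] gives a = [0, 1] (primitive direction); the mode-2 fibre T[1,:,0] = [4, 0] gives b = [1, 0]; then c[k] = T[1,0,k] / (a[1]·b[0]) = [4, 4, 0] / 1 = [4, 4, 0].
Expanding [0, 1] ⊗ [1, 0] ⊗ [4, 4, 0] reproduces all 12 entries of T, so T = [0, 1] ⊗ [1, 0] ⊗ [4, 4, 0] and rank(T) ≤ 1.
These bounds meet, so rank(T) = 1.

1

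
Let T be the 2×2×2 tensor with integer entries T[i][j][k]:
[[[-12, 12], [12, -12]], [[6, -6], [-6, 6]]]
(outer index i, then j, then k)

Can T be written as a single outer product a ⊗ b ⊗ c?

If T = a ⊗ b ⊗ c then every fibre of T is a multiple of the corresponding factor, so read the factors off the fibres through the nonzero entry T[0,0,0] = -12.
The mode-1 fibre T[:,0,0] = [-12, 6] gives a = [2, -1] (primitive direction); the mode-2 fibre T[0,:,0] = [-12, 12] gives b = [1, -1]; then c[k] = T[0,0,k] / (a[0]·b[0]) = [-12, 12] / 2 = [-6, 6].
Expanding [2, -1] ⊗ [1, -1] ⊗ [-6, 6] reproduces all 8 entries of T, so T = [2, -1] ⊗ [1, -1] ⊗ [-6, 6] and rank(T) ≤ 1.
Equivalently every frontal slice T[:,:,k] is c[k] times the rank-1 matrix [2, -1] ⊗ [1, -1]. So T has rank 1 (it is nonzero).

Yes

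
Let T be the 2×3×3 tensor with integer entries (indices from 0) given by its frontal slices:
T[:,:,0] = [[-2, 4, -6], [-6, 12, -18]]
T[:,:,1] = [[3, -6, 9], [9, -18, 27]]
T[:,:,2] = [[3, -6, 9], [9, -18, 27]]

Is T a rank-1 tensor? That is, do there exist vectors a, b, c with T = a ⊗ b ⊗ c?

If T = a ⊗ b ⊗ c then every fibre of T is a multiple of the corresponding factor, so read the factors off the fibres through the nonzero entry T[0,0,0] = -2.
The mode-1 fibre T[:,0,0] = [-2, -6] gives a = [1, 3] (primitive direction); the mode-2 fibre T[0,:,0] = [-2, 4, -6] gives b = [1, -2, 3]; then c[k] = T[0,0,k] / (a[0]·b[0]) = [-2, 3, 3] / 1 = [-2, 3, 3].
Expanding [1, 3] ⊗ [1, -2, 3] ⊗ [-2, 3, 3] reproduces all 18 entries of T, so T = [1, 3] ⊗ [1, -2, 3] ⊗ [-2, 3, 3] and rank(T) ≤ 1.
Equivalently every frontal slice T[:,:,k] is c[k] times the rank-1 matrix [1, 3] ⊗ [1, -2, 3]. So T has rank 1 (it is nonzero).

Yes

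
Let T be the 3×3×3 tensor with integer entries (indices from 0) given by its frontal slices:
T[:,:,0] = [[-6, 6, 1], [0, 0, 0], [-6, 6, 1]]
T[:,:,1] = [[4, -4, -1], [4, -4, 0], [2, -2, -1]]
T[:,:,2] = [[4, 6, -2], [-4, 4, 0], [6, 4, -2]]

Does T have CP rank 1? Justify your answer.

No

The mode-3 unfolding of T (rows indexed by k, columns by (i,j) = (0,0), (0,1), (0,2), (1,0), (1,1), (1,2), (2,0), (2,1), (2,2)) is [[-6, 6, 1, 0, 0, 0, -6, 6, 1], [4, -4, -1, 4, -4, 0, 2, -2, -1], [4, 6, -2, -4, 4, 0, 6, 4, -2]].
There the 3×3 minor on rows k ∈ {0, 1, 2}, columns (i,j) ∈ {(0,0), (0,1), (0,2)} is det [[-6, 6, 1], [4, -4, -1], [4, 6, -2]] = -20 ≠ 0, so this unfolding has rank ≥ 3; CP rank is at least every unfolding rank, so rank(T) ≥ 3.
In particular rank(T) ≥ 3 > 1, so T is not rank-1.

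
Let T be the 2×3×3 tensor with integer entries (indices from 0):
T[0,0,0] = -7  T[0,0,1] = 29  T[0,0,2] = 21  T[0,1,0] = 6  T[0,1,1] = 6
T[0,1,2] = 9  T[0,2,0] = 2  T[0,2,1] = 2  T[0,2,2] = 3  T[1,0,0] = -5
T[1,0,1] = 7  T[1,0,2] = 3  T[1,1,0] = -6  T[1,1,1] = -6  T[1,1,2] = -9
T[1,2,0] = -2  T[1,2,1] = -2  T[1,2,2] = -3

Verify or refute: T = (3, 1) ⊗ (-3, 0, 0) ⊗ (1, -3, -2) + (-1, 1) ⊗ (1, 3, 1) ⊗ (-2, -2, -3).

Reconstruct entrywise from the claimed factors. For example, T[1,1,0] = -6 and Σₗ aₗ[1]bₗ[1]cₗ[0] = (1)·(0)·(1) + (1)·(3)·(-2) = -6; checking all 18 entries, every one matches. The claim holds.

Yes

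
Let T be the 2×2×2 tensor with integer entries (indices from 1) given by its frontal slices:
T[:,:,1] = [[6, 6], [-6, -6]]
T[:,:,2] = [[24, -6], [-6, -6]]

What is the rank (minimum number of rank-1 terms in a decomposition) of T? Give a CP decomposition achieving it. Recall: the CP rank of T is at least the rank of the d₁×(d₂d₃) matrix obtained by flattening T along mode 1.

Lower bound: the mode-1 unfolding of T (rows indexed by i, columns by (j,k) = (1,1), (1,2), (2,1), (2,2)) is [[6, 24, 6, -6], [-6, -6, -6, -6]].
There the 2×2 minor on rows i ∈ {1, 2}, columns (j,k) ∈ {(1,1), (1,2)} is det [[6, 24], [-6, -6]] = 108 ≠ 0, so this unfolding has rank ≥ 2; CP rank is at least every unfolding rank, so rank(T) ≥ 2. (This is only a lower bound: in general the CP rank may exceed every unfolding rank, so we still need to exhibit 2 rank-1 terms summing to T.)
Upper bound — finding two terms. Write S_k = T[:,:,k] for the frontal slices: S₁ = [[6, 6], [-6, -6]], S₂ = [[24, -6], [-6, -6]].
If T = a₁ ⊗ b₁ ⊗ c₁ + a₂ ⊗ b₂ ⊗ c₂ then each S_k = c₁[k]·a₁b₁ᵀ + c₂[k]·a₂b₂ᵀ. S₁ and S₂ are linearly independent, so a₁b₁ᵀ and a₂b₂ᵀ must span the same plane of matrices: they are the rank-1 matrices of the form x·S₁ + y·S₂.
det(x·S₁ + y·S₂) is −180·xy − 180·y² = (-180)·(y)(x + y), vanishing at (x:y) = (1:0) and (1:-1).
M₁ = S₁ = [[6, 6], [-6, -6]] = 6·[1, -1][1, 1]ᵀ and M₂ = S₁ − S₂ = [[-18, 12], [0, 0]] = (-6)·[1, 0][3, -2]ᵀ, so take a₁ = [1, -1], b₁ = [1, 1], a₂ = [1, 0], b₂ = [3, -2].
Each slice is an integer combination of E₁ = a₁b₁ᵀ and E₂ = a₂b₂ᵀ: S₁ = 6·E₁, S₂ = 6·E₁ + 6·E₂; reading off coefficients, c₁ = [6, 6] and c₂ = [0, 6].
Hence T = [1, -1] ⊗ [1, 1] ⊗ [6, 6] + [1, 0] ⊗ [3, -2] ⊗ [0, 6], so rank(T) ≤ 2.
These bounds meet, so rank(T) = 2.

rank(T) = 2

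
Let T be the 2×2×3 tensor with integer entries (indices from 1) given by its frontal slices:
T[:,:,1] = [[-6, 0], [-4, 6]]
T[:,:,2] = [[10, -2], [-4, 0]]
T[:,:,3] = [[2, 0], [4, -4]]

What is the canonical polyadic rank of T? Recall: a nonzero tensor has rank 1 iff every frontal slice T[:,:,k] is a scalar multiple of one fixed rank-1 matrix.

3

Lower bound: in the mode-3 unfolding of T (rows indexed by k, columns by (i,j)) the 3×3 minor on rows k ∈ {1, 2, 3}, columns (i,j) ∈ {(1,1), (1,2), (2,1)} is det [[-6, 0, -4], [10, -2, -4], [2, 0, 4]] = 32 ≠ 0, so that unfolding has rank ≥ 3 and hence rank(T) ≥ 3 (CP rank is at least every unfolding rank, though it can be larger).
Upper bound: T is a sum of 3 rank-1 terms, T = [1, -2] ⊗ [1, -1] ⊗ [2, 2, -2] + [1, -1] ⊗ [0, 1] ⊗ [-2, 4, 0] + [1, 0] ⊗ [2, -1] ⊗ [-4, 4, 2] (written with every a and b primitive with positive leading entry and the scale carried by c; CP decompositions are not unique, and this one is verified by expanding entrywise), so rank(T) ≤ 3.
These bounds meet, so rank(T) = 3.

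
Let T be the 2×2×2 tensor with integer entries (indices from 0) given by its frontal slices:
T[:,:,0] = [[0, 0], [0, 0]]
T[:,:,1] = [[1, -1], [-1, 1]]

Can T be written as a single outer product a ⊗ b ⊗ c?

Yes

If T = a ⊗ b ⊗ c then every fibre of T is a multiple of the corresponding factor, so read the factors off the fibres through the nonzero entry T[0,0,1] = 1.
The mode-1 fibre T[:,0,1] = [1, -1] gives a = [1, -1] (primitive direction); the mode-2 fibre T[0,:,1] = [1, -1] gives b = [1, -1]; then c[k] = T[0,0,k] / (a[0]·b[0]) = [0, 1] / 1 = [0, 1].
Expanding [1, -1] ⊗ [1, -1] ⊗ [0, 1] reproduces all 8 entries of T, so T = [1, -1] ⊗ [1, -1] ⊗ [0, 1] and rank(T) ≤ 1.
Equivalently every frontal slice T[:,:,k] is c[k] times the rank-1 matrix [1, -1] ⊗ [1, -1]. So T has rank 1 (it is nonzero).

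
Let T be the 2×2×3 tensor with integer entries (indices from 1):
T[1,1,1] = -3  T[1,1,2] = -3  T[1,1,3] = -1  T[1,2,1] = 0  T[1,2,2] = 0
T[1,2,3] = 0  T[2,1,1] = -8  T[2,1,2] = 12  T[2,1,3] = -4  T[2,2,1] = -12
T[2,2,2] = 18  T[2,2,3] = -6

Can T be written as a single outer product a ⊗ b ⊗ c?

No

The mode-2 unfolding of T (rows indexed by j, columns by (i,k) = (1,1), (1,2), (1,3), (2,1), (2,2), (2,3)) is [[-3, -3, -1, -8, 12, -4], [0, 0, 0, -12, 18, -6]].
There the 2×2 minor on rows j ∈ {1, 2}, columns (i,k) ∈ {(1,1), (2,1)} is det [[-3, -8], [0, -12]] = 36 ≠ 0, so this unfolding has rank ≥ 2; CP rank is at least every unfolding rank, so rank(T) ≥ 2.
In particular rank(T) ≥ 2 > 1, so T is not rank-1.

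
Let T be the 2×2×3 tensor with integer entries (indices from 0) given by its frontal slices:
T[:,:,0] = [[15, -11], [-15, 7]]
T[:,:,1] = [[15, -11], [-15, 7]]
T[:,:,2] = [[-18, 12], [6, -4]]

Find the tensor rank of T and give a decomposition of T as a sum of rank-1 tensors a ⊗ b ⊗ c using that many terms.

rank(T) = 2

Lower bound: in the mode-1 unfolding of T (rows indexed by i, columns by (j,k)) the 2×2 minor on rows i ∈ {0, 1}, columns (j,k) ∈ {(0,0), (0,2)} is det [[15, -18], [-15, 6]] = -180 ≠ 0, so that unfolding has rank ≥ 2 and hence rank(T) ≥ 2 (CP rank is at least every unfolding rank, though it can be larger).
Upper bound: with S_k = T[:,:,k], the two rank-1 terms a₁b₁ᵀ, a₂b₂ᵀ are the rank-1 members of the pencil x·S₀ + y·S₂.
det(x·S₀ + y·S₂) is −60·x² + 60·xy = (-60)·(x − y)(x), vanishing at (x:y) = (1:1) and (0:1).
M₁ = S₀ + S₂ = [[-3, 1], [-9, 3]] = −[1, 3][3, -1]ᵀ and M₂ = S₂ = [[-18, 12], [6, -4]] = (-2)·[3, -1][3, -2]ᵀ, so take a₁ = [1, 3], b₁ = [3, -1], a₂ = [3, -1], b₂ = [3, -2].
Each slice is an integer combination of E₁ = a₁b₁ᵀ and E₂ = a₂b₂ᵀ: S₀ = −E₁ + 2·E₂, S₁ = −E₁ + 2·E₂, S₂ = −2·E₂; reading off coefficients, c₁ = [-1, -1, 0] and c₂ = [2, 2, -2].
Hence T = [1, 3] ⊗ [3, -1] ⊗ [-1, -1, 0] + [3, -1] ⊗ [3, -2] ⊗ [2, 2, -2], so rank(T) ≤ 2.
These bounds meet, so rank(T) = 2.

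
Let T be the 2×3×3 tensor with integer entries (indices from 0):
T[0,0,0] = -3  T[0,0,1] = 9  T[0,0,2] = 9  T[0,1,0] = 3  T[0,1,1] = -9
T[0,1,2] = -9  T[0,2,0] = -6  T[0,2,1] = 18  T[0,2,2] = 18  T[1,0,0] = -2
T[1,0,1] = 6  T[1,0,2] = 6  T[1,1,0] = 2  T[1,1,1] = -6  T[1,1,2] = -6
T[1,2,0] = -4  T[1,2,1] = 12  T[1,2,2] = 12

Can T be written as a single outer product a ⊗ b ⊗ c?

Yes

If T = a ⊗ b ⊗ c then every fibre of T is a multiple of the corresponding factor, so read the factors off the fibres through the nonzero entry T[0,0,0] = -3.
The mode-1 fibre T[:,0,0] = [-3, -2] gives a = (3, 2) (primitive direction); the mode-2 fibre T[0,:,0] = [-3, 3, -6] gives b = (1, -1, 2); then c[k] = T[0,0,k] / (a[0]·b[0]) = [-3, 9, 9] / 3 = (-1, 3, 3).
Expanding (3, 2) ⊗ (1, -1, 2) ⊗ (-1, 3, 3) reproduces all 18 entries of T, so T = (3, 2) ⊗ (1, -1, 2) ⊗ (-1, 3, 3) and rank(T) ≤ 1.
Equivalently every frontal slice T[:,:,k] is c[k] times the rank-1 matrix (3, 2) ⊗ (1, -1, 2). So T has rank 1 (it is nonzero).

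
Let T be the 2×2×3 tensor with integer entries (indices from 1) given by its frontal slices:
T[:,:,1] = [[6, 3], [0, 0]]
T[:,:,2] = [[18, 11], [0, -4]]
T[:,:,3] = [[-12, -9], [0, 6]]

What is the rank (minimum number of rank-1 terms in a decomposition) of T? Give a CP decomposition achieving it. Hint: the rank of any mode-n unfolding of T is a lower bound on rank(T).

Lower bound: the mode-2 unfolding of T (rows indexed by j, columns by (i,k) = (1,1), (1,2), (1,3), (2,1), (2,2), (2,3)) is [[6, 18, -12, 0, 0, 0], [3, 11, -9, 0, -4, 6]].
There the 2×2 minor on rows j ∈ {1, 2}, columns (i,k) ∈ {(1,1), (1,2)} is det [[6, 18], [3, 11]] = 12 ≠ 0, so this unfolding has rank ≥ 2; CP rank is at least every unfolding rank, so rank(T) ≥ 2. (Flattening ranks never certify an upper bound on CP rank; for that we must actually write T with 2 rank-1 terms.)
Upper bound — finding two terms. Write S_k = T[:,:,k] for the frontal slices: S₁ = [[6, 3], [0, 0]], S₂ = [[18, 11], [0, -4]], S₃ = [[-12, -9], [0, 6]].
If T = a₁ ⊗ b₁ ⊗ c₁ + a₂ ⊗ b₂ ⊗ c₂ then each S_k = c₁[k]·a₁b₁ᵀ + c₂[k]·a₂b₂ᵀ. S₁ and S₂ are linearly independent, so a₁b₁ᵀ and a₂b₂ᵀ must span the same plane of matrices: they are the rank-1 matrices of the form x·S₁ + y·S₂.
det(x·S₁ + y·S₂) is −24·xy − 72·y² = (-24)·(x + 3·y)(y), vanishing at (x:y) = (3:-1) and (1:0).
M₁ = 3·S₁ − S₂ = [[0, -2], [0, 4]] = (-2)·[1, -2][0, 1]ᵀ and M₂ = S₁ = [[6, 3], [0, 0]] = 3·[1, 0][2, 1]ᵀ, so take a₁ = [1, -2], b₁ = [0, 1], a₂ = [1, 0], b₂ = [2, 1].
Each slice is an integer combination of E₁ = a₁b₁ᵀ and E₂ = a₂b₂ᵀ: S₁ = 3·E₂, S₂ = 2·E₁ + 9·E₂, S₃ = −3·E₁ − 6·E₂; reading off coefficients, c₁ = [0, 2, -3] and c₂ = [3, 9, -6].
Hence T = [1, -2] ⊗ [0, 1] ⊗ [0, 2, -3] + [1, 0] ⊗ [2, 1] ⊗ [3, 9, -6], so rank(T) ≤ 2.
These bounds meet, so rank(T) = 2.

rank(T) = 2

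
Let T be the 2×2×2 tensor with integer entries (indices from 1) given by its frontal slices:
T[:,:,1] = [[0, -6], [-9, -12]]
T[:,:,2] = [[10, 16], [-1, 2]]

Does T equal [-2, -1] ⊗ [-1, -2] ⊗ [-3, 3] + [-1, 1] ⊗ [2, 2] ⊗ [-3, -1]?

Reconstruct entry (1,1,2) from the claimed factors: Σₗ aₗ[1]bₗ[1]cₗ[2] = (-2)·(-1)·(3) + (-1)·(2)·(-1) = 8, but T[1,1,2] = 10. The claim is false.

No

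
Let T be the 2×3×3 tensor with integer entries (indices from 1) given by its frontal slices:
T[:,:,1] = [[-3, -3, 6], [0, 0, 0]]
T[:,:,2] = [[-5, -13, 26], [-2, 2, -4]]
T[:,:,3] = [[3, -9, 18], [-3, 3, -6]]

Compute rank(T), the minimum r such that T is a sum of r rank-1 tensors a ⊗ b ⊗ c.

Lower bound: in the mode-3 unfolding of T (rows indexed by k, columns by (i,j)) the 2×2 minor on rows k ∈ {1, 2}, columns (i,j) ∈ {(1,1), (1,2)} is det [[-3, -3], [-5, -13]] = 24 ≠ 0, so that unfolding has rank ≥ 2 and hence rank(T) ≥ 2 (CP rank is at least every unfolding rank, though it can be larger).
Upper bound: with S_k = T[:,:,k], the two rank-1 terms a₁b₁ᵀ, a₂b₂ᵀ are the rank-1 members of the pencil x·S₁ + y·S₂.
The 2×2 minor of x·S₁ + y·S₂ on rows {1,2}, columns {1,2} is −12·xy − 36·y² = (-12)·(x + 3·y)(y), vanishing at (x:y) = (3:-1) and (1:0).
M₁ = 3·S₁ − S₂ = [[-4, 4, -8], [2, -2, 4]] = (-2)·(2, -1)(1, -1, 2)ᵀ and M₂ = S₁ = [[-3, -3, 6], [0, 0, 0]] = (-3)·(1, 0)(1, 1, -2)ᵀ, so take a₁ = (2, -1), b₁ = (1, -1, 2), a₂ = (1, 0), b₂ = (1, 1, -2).
Each slice is an integer combination of E₁ = a₁b₁ᵀ and E₂ = a₂b₂ᵀ: S₁ = −3·E₂, S₂ = 2·E₁ − 9·E₂, S₃ = 3·E₁ − 3·E₂; reading off coefficients, c₁ = (0, 2, 3) and c₂ = (-3, -9, -3).
Hence T = (2, -1) ⊗ (1, -1, 2) ⊗ (0, 2, 3) + (1, 0) ⊗ (1, 1, -2) ⊗ (-3, -9, -3), so rank(T) ≤ 2.
These bounds meet, so rank(T) = 2.

2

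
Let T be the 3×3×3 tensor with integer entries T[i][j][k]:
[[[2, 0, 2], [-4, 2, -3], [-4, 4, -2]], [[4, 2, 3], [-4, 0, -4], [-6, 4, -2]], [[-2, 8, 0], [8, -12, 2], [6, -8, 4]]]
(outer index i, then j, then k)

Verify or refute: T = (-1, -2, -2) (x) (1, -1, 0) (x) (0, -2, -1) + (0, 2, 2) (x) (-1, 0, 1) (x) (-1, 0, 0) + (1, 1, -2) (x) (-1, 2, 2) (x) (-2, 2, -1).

Reconstruct entrywise from the claimed factors. For example, T[2,1,0] = 8 and Σₗ aₗ[2]bₗ[1]cₗ[0] = (-2)·(-1)·(0) + (2)·(0)·(-1) + (-2)·(2)·(-2) = 8; checking all 27 entries, every one matches. The claim holds.

Yes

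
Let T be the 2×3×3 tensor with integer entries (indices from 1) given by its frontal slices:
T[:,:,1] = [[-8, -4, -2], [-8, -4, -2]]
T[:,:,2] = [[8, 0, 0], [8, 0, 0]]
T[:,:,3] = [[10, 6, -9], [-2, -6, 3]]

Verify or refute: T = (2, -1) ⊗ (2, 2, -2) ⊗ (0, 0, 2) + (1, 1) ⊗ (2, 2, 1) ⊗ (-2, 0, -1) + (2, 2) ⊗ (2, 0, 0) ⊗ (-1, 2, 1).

Yes

Reconstruct entrywise from the claimed factors. For example, T[1,3,2] = 0 and Σₗ aₗ[1]bₗ[3]cₗ[2] = (2)·(-2)·(0) + (1)·(1)·(0) + (2)·(0)·(2) = 0; checking all 18 entries, every one matches. The claim holds.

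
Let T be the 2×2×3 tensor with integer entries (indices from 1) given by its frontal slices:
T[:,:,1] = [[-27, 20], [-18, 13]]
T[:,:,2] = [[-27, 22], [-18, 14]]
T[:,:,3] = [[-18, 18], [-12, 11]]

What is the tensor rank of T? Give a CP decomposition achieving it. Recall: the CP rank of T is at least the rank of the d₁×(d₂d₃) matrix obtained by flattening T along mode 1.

rank(T) = 2

Lower bound: in the mode-3 unfolding of T (rows indexed by k, columns by (i,j)) the 2×2 minor on rows k ∈ {1, 2}, columns (i,j) ∈ {(1,1), (1,2)} is det [[-27, 20], [-27, 22]] = -54 ≠ 0, so that unfolding has rank ≥ 2 and hence rank(T) ≥ 2 (CP rank is at least every unfolding rank, though it can be larger).
Upper bound: with S_k = T[:,:,k], the two rank-1 terms a₁b₁ᵀ, a₂b₂ᵀ are the rank-1 members of the pencil x·S₁ + y·S₂.
det(x·S₁ + y·S₂) is 9·x² + 27·xy + 18·y² = 9·(x + 2·y)(x + y), vanishing at (x:y) = (2:-1) and (1:-1).
M₁ = 2·S₁ − S₂ = [[-27, 18], [-18, 12]] = (-3)·[3, 2][3, -2]ᵀ and M₂ = S₁ − S₂ = [[0, -2], [0, -1]] = −[2, 1][0, 1]ᵀ, so take a₁ = [3, 2], b₁ = [3, -2], a₂ = [2, 1], b₂ = [0, 1].
Each slice is an integer combination of E₁ = a₁b₁ᵀ and E₂ = a₂b₂ᵀ: S₁ = −3·E₁ + E₂, S₂ = −3·E₁ + 2·E₂, S₃ = −2·E₁ + 3·E₂; reading off coefficients, c₁ = [-3, -3, -2] and c₂ = [1, 2, 3].
Hence T = [3, 2] ⊗ [3, -2] ⊗ [-3, -3, -2] + [2, 1] ⊗ [0, 1] ⊗ [1, 2, 3], so rank(T) ≤ 2.
These bounds meet, so rank(T) = 2.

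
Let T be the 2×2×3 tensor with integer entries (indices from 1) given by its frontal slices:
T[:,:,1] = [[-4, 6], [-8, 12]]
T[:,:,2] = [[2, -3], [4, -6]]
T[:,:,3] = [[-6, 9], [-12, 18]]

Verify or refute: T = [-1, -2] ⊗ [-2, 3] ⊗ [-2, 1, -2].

No

Reconstruct entry (1,1,3) from the claimed factors: Σₗ aₗ[1]bₗ[1]cₗ[3] = (-1)·(-2)·(-2) = -4, but T[1,1,3] = -6. The claim is false.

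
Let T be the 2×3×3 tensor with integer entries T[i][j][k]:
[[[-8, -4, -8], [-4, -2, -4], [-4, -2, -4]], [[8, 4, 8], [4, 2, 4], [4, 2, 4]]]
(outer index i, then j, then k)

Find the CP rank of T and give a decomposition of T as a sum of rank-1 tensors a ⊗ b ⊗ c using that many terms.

Lower bound: T ≠ 0 (e.g. T[0,0,0] = -8), so rank(T) ≥ 1.
Upper bound: if T = a ⊗ b ⊗ c then every fibre of T is a multiple of the corresponding factor, so read the factors off the fibres through the nonzero entry T[0,0,0] = -8.
The mode-1 fibre T[:,0,0] = [-8, 8] gives a = [1, -1] (primitive direction); the mode-2 fibre T[0,:,0] = [-8, -4, -4] gives b = [2, 1, 1]; then c[k] = T[0,0,k] / (a[0]·b[0]) = [-8, -4, -8] / 2 = [-4, -2, -4].
Expanding [1, -1] ⊗ [2, 1, 1] ⊗ [-4, -2, -4] reproduces all 18 entries of T, so T = [1, -1] ⊗ [2, 1, 1] ⊗ [-4, -2, -4] and rank(T) ≤ 1.
These bounds meet, so rank(T) = 1.

rank(T) = 1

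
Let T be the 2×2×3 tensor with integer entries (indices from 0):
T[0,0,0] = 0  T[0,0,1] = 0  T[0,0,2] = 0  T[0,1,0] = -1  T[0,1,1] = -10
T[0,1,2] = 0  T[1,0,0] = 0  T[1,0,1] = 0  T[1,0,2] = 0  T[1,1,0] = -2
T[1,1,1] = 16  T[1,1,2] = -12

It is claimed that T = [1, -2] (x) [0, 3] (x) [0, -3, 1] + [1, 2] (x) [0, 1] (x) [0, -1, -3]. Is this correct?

No

Reconstruct entry (0,1,0) from the claimed factors: Σₗ aₗ[0]bₗ[1]cₗ[0] = (1)·(3)·(0) + (1)·(1)·(0) = 0, but T[0,1,0] = -1. The claim is false.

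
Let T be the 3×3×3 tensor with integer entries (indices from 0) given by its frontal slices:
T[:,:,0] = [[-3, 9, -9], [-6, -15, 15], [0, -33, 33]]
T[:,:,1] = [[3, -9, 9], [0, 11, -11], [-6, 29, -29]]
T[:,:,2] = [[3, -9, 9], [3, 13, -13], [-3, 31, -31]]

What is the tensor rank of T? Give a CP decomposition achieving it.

rank(T) = 2

Lower bound: the mode-2 unfolding of T (rows indexed by j, columns by (i,k) = (0,0), (0,1), (0,2), (1,0), (1,1), (1,2), (2,0), (2,1), (2,2)) is [[-3, 3, 3, -6, 0, 3, 0, -6, -3], [9, -9, -9, -15, 11, 13, -33, 29, 31], [-9, 9, 9, 15, -11, -13, 33, -29, -31]].
There the 2×2 minor on rows j ∈ {0, 1}, columns (i,k) ∈ {(0,0), (1,0)} is det [[-3, -6], [9, -15]] = 99 ≠ 0, so this unfolding has rank ≥ 2; CP rank is at least every unfolding rank, so rank(T) ≥ 2. (Flattening ranks never certify an upper bound on CP rank; for that we must actually write T with 2 rank-1 terms.)
Upper bound — finding two terms. Write S_k = T[:,:,k] for the frontal slices: S₀ = [[-3, 9, -9], [-6, -15, 15], [0, -33, 33]], S₁ = [[3, -9, 9], [0, 11, -11], [-6, 29, -29]], S₂ = [[3, -9, 9], [3, 13, -13], [-3, 31, -31]].
If T = a₁ ⊗ b₁ ⊗ c₁ + a₂ ⊗ b₂ ⊗ c₂ then each S_k = c₁[k]·a₁b₁ᵀ + c₂[k]·a₂b₂ᵀ. S₀ and S₁ are linearly independent, so a₁b₁ᵀ and a₂b₂ᵀ must span the same plane of matrices: they are the rank-1 matrices of the form x·S₀ + y·S₁.
The 2×2 minor of x·S₀ + y·S₁ on rows {0,1}, columns {0,1} is 99·x² − 132·xy + 33·y² = 33·(3·x − y)(x − y), vanishing at (x:y) = (1:3) and (1:1).
M₁ = S₀ + 3·S₁ = [[6, -18, 18], [-6, 18, -18], [-18, 54, -54]] = 6·[1, -1, -3][1, -3, 3]ᵀ and M₂ = S₀ + S₁ = [[0, 0, 0], [-6, -4, 4], [-6, -4, 4]] = (-2)·[0, 1, 1][3, 2, -2]ᵀ, so take a₁ = [1, -1, -3], b₁ = [1, -3, 3], a₂ = [0, 1, 1], b₂ = [3, 2, -2].
Each slice is an integer combination of E₁ = a₁b₁ᵀ and E₂ = a₂b₂ᵀ: S₀ = −3·E₁ − 3·E₂, S₁ = 3·E₁ + E₂, S₂ = 3·E₁ + 2·E₂; reading off coefficients, c₁ = [-3, 3, 3] and c₂ = [-3, 1, 2].
Hence T = [1, -1, -3] ⊗ [1, -3, 3] ⊗ [-3, 3, 3] + [0, 1, 1] ⊗ [3, 2, -2] ⊗ [-3, 1, 2], so rank(T) ≤ 2.
These bounds meet, so rank(T) = 2.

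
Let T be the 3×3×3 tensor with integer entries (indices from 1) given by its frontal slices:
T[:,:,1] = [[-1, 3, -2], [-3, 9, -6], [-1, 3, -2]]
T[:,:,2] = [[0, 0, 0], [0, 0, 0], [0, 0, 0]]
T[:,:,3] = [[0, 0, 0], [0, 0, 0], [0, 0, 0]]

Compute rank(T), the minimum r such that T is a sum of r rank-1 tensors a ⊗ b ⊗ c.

1

Lower bound: T ≠ 0 (e.g. T[1,1,1] = -1), so rank(T) ≥ 1.
Upper bound: if T = a ⊗ b ⊗ c then every fibre of T is a multiple of the corresponding factor, so read the factors off the fibres through the nonzero entry T[1,1,1] = -1.
The mode-1 fibre T[:,1,1] = [-1, -3, -1] gives a = [1, 3, 1] (primitive direction); the mode-2 fibre T[1,:,1] = [-1, 3, -2] gives b = [1, -3, 2]; then c[k] = T[1,1,k] / (a[1]·b[1]) = [-1, 0, 0] / 1 = [-1, 0, 0].
Expanding [1, 3, 1] ⊗ [1, -3, 2] ⊗ [-1, 0, 0] reproduces all 27 entries of T, so T = [1, 3, 1] ⊗ [1, -3, 2] ⊗ [-1, 0, 0] and rank(T) ≤ 1.
These bounds meet, so rank(T) = 1.
Check entry T[1,3,2] = 0: (1)·(2)·(0) = 0.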